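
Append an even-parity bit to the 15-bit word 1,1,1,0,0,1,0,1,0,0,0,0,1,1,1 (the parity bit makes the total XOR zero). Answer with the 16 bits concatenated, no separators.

XOR of the 15 data bits: 1⊕1⊕1⊕0⊕0⊕1⊕0⊕1⊕0⊕0⊕0⊕0⊕1⊕1⊕1 = 0
Parity bit = 0 (so all 16 bits XOR to 0).

1110010100001110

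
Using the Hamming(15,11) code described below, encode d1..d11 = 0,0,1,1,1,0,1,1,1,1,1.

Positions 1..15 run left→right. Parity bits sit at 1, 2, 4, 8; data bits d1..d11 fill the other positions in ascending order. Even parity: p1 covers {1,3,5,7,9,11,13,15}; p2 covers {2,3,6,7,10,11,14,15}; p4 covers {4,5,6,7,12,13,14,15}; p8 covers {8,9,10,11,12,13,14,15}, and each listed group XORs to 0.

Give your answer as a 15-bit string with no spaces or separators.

Place data at non-parity positions: p1 p2 0 p4 0 1 1 p8 1 0 1 1 1 1 1
p1 (pos 1,3,5,7,9,11,13,15): XOR of data positions = 0⊕0⊕1⊕1⊕1⊕1⊕1 = 1
p2 (pos 2,3,6,7,10,11,14,15): XOR of data positions = 0⊕1⊕1⊕0⊕1⊕1⊕1 = 1
p4 (pos 4,5,6,7,12,13,14,15): XOR of data positions = 0⊕1⊕1⊕1⊕1⊕1⊕1 = 0
p8 (pos 8,9,10,11,12,13,14,15): XOR of data positions = 1⊕0⊕1⊕1⊕1⊕1⊕1 = 0
Codeword: 110001101011111

110001101011111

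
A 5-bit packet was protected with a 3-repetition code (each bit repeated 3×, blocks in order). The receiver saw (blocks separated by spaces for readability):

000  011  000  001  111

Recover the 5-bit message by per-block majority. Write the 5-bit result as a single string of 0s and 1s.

01001

Block 1 (000): 0 ones → 0
Block 2 (011): 2 ones → 1
Block 3 (000): 0 ones → 0
Block 4 (001): 1 one → 0
Block 5 (111): 3 ones → 1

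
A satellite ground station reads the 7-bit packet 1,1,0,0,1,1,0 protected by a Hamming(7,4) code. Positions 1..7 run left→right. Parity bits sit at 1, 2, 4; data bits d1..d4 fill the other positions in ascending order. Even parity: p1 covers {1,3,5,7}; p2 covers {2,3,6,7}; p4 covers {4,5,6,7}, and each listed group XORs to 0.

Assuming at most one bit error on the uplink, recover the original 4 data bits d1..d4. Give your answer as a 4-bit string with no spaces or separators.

s1 (pos 1,3,5,7): 1⊕0⊕1⊕0 = 0
s2 (pos 2,3,6,7): 1⊕0⊕1⊕0 = 0
s4 (pos 4,5,6,7): 0⊕1⊕1⊕0 = 0
Syndrome s4…s1 = 000 → no error.
Read data bits from positions 3,5,6,7: 0110

0110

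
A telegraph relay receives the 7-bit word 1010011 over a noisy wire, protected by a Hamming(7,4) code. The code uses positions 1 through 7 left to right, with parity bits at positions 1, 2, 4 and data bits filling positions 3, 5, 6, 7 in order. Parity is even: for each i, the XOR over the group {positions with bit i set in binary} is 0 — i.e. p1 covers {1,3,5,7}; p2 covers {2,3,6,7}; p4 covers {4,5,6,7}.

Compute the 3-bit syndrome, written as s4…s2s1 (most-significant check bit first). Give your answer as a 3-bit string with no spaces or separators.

s1 (pos 1,3,5,7): 1⊕1⊕0⊕1 = 1
s2 (pos 2,3,6,7): 0⊕1⊕1⊕1 = 1
s4 (pos 4,5,6,7): 0⊕0⊕1⊕1 = 0
Syndrome s4…s1 = 011 → error at position 3.

011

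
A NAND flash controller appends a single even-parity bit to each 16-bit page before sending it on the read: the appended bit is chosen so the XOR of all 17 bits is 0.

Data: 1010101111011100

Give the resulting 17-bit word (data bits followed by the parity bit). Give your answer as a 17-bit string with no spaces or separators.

10101011110111000

XOR of the 16 data bits: 1⊕0⊕1⊕0⊕1⊕0⊕1⊕1⊕1⊕1⊕0⊕1⊕1⊕1⊕0⊕0 = 0
Parity bit = 0 (so all 17 bits XOR to 0).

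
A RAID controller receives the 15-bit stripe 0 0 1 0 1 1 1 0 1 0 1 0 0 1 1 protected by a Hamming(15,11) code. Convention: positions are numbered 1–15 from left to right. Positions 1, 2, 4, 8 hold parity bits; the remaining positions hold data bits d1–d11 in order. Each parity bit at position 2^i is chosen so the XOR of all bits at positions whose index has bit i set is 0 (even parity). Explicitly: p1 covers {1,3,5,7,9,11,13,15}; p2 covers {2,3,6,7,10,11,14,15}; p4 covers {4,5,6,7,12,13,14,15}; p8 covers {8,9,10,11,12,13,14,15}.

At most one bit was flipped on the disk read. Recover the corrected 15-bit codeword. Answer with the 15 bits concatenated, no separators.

001111101010011

s1 (pos 1,3,5,7,9,11,13,15): 0⊕1⊕1⊕1⊕1⊕1⊕0⊕1 = 0
s2 (pos 2,3,6,7,10,11,14,15): 0⊕1⊕1⊕1⊕0⊕1⊕1⊕1 = 0
s4 (pos 4,5,6,7,12,13,14,15): 0⊕1⊕1⊕1⊕0⊕0⊕1⊕1 = 1
s8 (pos 8,9,10,11,12,13,14,15): 0⊕1⊕0⊕1⊕0⊕0⊕1⊕1 = 0
Syndrome s8…s1 = 0100 → error at position 4.
Flip position 4: 001011101010011 → 001111101010011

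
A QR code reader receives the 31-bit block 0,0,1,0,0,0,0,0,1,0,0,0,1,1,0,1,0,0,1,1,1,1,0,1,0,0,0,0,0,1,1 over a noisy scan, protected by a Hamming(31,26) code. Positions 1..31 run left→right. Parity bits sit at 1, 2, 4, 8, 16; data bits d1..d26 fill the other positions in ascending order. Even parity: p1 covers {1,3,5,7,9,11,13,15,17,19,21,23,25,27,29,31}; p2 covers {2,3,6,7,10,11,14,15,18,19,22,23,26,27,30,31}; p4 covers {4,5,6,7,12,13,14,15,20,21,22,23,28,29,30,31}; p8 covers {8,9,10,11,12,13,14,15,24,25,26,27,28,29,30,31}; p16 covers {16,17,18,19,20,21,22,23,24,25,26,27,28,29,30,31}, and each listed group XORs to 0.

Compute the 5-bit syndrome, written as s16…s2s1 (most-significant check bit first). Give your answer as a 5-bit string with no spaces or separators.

s1 (pos 1,3,5,7,9,11,13,15,17,19,21,23,25,27,29,31): 0⊕1⊕0⊕0⊕1⊕0⊕1⊕0⊕0⊕1⊕1⊕0⊕0⊕0⊕0⊕1 = 0
s2 (pos 2,3,6,7,10,11,14,15,18,19,22,23,26,27,30,31): 0⊕1⊕0⊕0⊕0⊕0⊕1⊕0⊕0⊕1⊕1⊕0⊕0⊕0⊕1⊕1 = 0
s4 (pos 4,5,6,7,12,13,14,15,20,21,22,23,28,29,30,31): 0⊕0⊕0⊕0⊕0⊕1⊕1⊕0⊕1⊕1⊕1⊕0⊕0⊕0⊕1⊕1 = 1
s8 (pos 8,9,10,11,12,13,14,15,24,25,26,27,28,29,30,31): 0⊕1⊕0⊕0⊕0⊕1⊕1⊕0⊕1⊕0⊕0⊕0⊕0⊕0⊕1⊕1 = 0
s16 (pos 16,17,18,19,20,21,22,23,24,25,26,27,28,29,30,31): 1⊕0⊕0⊕1⊕1⊕1⊕1⊕0⊕1⊕0⊕0⊕0⊕0⊕0⊕1⊕1 = 0
Syndrome s16…s1 = 00100 → error at position 4.

00100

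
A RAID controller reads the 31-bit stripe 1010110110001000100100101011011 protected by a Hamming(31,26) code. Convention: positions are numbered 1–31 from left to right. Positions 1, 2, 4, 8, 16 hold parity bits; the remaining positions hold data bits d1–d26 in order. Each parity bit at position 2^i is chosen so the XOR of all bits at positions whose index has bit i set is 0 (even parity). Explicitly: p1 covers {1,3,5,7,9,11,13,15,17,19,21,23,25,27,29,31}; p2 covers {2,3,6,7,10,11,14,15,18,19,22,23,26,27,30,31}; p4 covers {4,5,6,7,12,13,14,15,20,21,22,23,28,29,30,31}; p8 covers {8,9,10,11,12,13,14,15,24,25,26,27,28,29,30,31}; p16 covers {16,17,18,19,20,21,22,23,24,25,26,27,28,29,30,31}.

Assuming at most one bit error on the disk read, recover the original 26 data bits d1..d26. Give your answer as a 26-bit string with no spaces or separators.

11101000100100100101011011

s1 (pos 1,3,5,7,9,11,13,15,17,19,21,23,25,27,29,31): 1⊕1⊕1⊕0⊕1⊕0⊕1⊕0⊕1⊕0⊕0⊕1⊕1⊕1⊕0⊕1 = 0
s2 (pos 2,3,6,7,10,11,14,15,18,19,22,23,26,27,30,31): 0⊕1⊕1⊕0⊕0⊕0⊕0⊕0⊕0⊕0⊕0⊕1⊕0⊕1⊕1⊕1 = 0
s4 (pos 4,5,6,7,12,13,14,15,20,21,22,23,28,29,30,31): 0⊕1⊕1⊕0⊕0⊕1⊕0⊕0⊕1⊕0⊕0⊕1⊕1⊕0⊕1⊕1 = 0
s8 (pos 8,9,10,11,12,13,14,15,24,25,26,27,28,29,30,31): 1⊕1⊕0⊕0⊕0⊕1⊕0⊕0⊕0⊕1⊕0⊕1⊕1⊕0⊕1⊕1 = 0
s16 (pos 16,17,18,19,20,21,22,23,24,25,26,27,28,29,30,31): 0⊕1⊕0⊕0⊕1⊕0⊕0⊕1⊕0⊕1⊕0⊕1⊕1⊕0⊕1⊕1 = 0
Syndrome s16…s1 = 00000 → no error.
Read data bits from positions 3,5,6,7,9,10,11,12,13,14,15,17,18,19,20,21,22,23,24,25,26,27,28,29,30,31: 11101000100100100101011011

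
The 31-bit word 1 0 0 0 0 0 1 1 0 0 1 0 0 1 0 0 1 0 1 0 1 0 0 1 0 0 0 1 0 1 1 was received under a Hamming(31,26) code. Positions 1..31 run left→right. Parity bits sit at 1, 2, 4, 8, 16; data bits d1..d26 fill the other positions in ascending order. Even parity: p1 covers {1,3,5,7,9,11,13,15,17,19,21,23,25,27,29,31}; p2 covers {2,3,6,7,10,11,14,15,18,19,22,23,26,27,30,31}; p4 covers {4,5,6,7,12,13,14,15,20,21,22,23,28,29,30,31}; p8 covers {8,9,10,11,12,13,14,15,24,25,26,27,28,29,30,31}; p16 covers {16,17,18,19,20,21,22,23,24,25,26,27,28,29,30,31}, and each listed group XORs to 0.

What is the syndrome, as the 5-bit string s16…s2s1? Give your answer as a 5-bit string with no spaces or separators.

s1 (pos 1,3,5,7,9,11,13,15,17,19,21,23,25,27,29,31): 1⊕0⊕0⊕1⊕0⊕1⊕0⊕0⊕1⊕1⊕1⊕0⊕0⊕0⊕0⊕1 = 1
s2 (pos 2,3,6,7,10,11,14,15,18,19,22,23,26,27,30,31): 0⊕0⊕0⊕1⊕0⊕1⊕1⊕0⊕0⊕1⊕0⊕0⊕0⊕0⊕1⊕1 = 0
s4 (pos 4,5,6,7,12,13,14,15,20,21,22,23,28,29,30,31): 0⊕0⊕0⊕1⊕0⊕0⊕1⊕0⊕0⊕1⊕0⊕0⊕1⊕0⊕1⊕1 = 0
s8 (pos 8,9,10,11,12,13,14,15,24,25,26,27,28,29,30,31): 1⊕0⊕0⊕1⊕0⊕0⊕1⊕0⊕1⊕0⊕0⊕0⊕1⊕0⊕1⊕1 = 1
s16 (pos 16,17,18,19,20,21,22,23,24,25,26,27,28,29,30,31): 0⊕1⊕0⊕1⊕0⊕1⊕0⊕0⊕1⊕0⊕0⊕0⊕1⊕0⊕1⊕1 = 1
Syndrome s16…s1 = 11001 → error at position 25.

11001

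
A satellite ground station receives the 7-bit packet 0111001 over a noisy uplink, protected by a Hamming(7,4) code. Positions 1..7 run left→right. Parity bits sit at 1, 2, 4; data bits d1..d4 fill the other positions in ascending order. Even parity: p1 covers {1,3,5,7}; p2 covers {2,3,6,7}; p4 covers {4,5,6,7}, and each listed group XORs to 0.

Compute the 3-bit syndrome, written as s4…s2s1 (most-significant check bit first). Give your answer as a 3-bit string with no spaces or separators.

s1 (pos 1,3,5,7): 0⊕1⊕0⊕1 = 0
s2 (pos 2,3,6,7): 1⊕1⊕0⊕1 = 1
s4 (pos 4,5,6,7): 1⊕0⊕0⊕1 = 0
Syndrome s4…s1 = 010 → error at position 2.

010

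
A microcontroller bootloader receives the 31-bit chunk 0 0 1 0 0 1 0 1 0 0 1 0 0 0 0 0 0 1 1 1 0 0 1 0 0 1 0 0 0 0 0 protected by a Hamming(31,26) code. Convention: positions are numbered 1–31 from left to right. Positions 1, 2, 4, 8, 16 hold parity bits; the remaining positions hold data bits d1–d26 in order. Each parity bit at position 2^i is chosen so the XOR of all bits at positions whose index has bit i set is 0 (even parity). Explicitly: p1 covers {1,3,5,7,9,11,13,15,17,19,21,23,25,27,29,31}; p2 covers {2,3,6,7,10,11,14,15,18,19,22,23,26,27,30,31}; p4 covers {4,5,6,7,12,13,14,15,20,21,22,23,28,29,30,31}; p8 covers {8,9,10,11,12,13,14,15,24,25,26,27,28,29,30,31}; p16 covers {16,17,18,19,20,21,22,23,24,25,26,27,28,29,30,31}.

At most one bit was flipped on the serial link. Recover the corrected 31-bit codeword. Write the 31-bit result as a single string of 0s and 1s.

s1 (pos 1,3,5,7,9,11,13,15,17,19,21,23,25,27,29,31): 0⊕1⊕0⊕0⊕0⊕1⊕0⊕0⊕0⊕1⊕0⊕1⊕0⊕0⊕0⊕0 = 0
s2 (pos 2,3,6,7,10,11,14,15,18,19,22,23,26,27,30,31): 0⊕1⊕1⊕0⊕0⊕1⊕0⊕0⊕1⊕1⊕0⊕1⊕1⊕0⊕0⊕0 = 1
s4 (pos 4,5,6,7,12,13,14,15,20,21,22,23,28,29,30,31): 0⊕0⊕1⊕0⊕0⊕0⊕0⊕0⊕1⊕0⊕0⊕1⊕0⊕0⊕0⊕0 = 1
s8 (pos 8,9,10,11,12,13,14,15,24,25,26,27,28,29,30,31): 1⊕0⊕0⊕1⊕0⊕0⊕0⊕0⊕0⊕0⊕1⊕0⊕0⊕0⊕0⊕0 = 1
s16 (pos 16,17,18,19,20,21,22,23,24,25,26,27,28,29,30,31): 0⊕0⊕1⊕1⊕1⊕0⊕0⊕1⊕0⊕0⊕1⊕0⊕0⊕0⊕0⊕0 = 1
Syndrome s16…s1 = 11110 → error at position 30.
Flip position 30: 0010010100100000011100100100000 → 0010010100100000011100100100010

0010010100100000011100100100010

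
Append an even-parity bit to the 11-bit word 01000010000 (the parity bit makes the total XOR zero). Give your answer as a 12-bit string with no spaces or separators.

XOR of the 11 data bits: 0⊕1⊕0⊕0⊕0⊕0⊕1⊕0⊕0⊕0⊕0 = 0
Parity bit = 0 (so all 12 bits XOR to 0).

010000100000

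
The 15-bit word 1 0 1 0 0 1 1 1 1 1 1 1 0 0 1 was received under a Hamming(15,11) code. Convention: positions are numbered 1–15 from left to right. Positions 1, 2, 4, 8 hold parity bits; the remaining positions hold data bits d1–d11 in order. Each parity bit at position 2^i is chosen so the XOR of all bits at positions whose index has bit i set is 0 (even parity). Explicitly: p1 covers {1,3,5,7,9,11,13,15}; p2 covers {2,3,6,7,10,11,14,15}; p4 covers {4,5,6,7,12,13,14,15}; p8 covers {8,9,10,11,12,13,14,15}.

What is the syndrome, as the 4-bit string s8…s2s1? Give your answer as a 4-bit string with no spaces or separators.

0000

s1 (pos 1,3,5,7,9,11,13,15): 1⊕1⊕0⊕1⊕1⊕1⊕0⊕1 = 0
s2 (pos 2,3,6,7,10,11,14,15): 0⊕1⊕1⊕1⊕1⊕1⊕0⊕1 = 0
s4 (pos 4,5,6,7,12,13,14,15): 0⊕0⊕1⊕1⊕1⊕0⊕0⊕1 = 0
s8 (pos 8,9,10,11,12,13,14,15): 1⊕1⊕1⊕1⊕1⊕0⊕0⊕1 = 0
Syndrome s8…s1 = 0000 → no error.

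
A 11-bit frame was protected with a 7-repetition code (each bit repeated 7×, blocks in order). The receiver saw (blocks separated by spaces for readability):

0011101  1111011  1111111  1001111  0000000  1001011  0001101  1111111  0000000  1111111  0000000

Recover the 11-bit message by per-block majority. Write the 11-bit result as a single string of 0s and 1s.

Block 1 (0011101): 4 ones → 1
Block 2 (1111011): 6 ones → 1
Block 3 (1111111): 7 ones → 1
Block 4 (1001111): 5 ones → 1
Block 5 (0000000): 0 ones → 0
Block 6 (1001011): 4 ones → 1
Block 7 (0001101): 3 ones → 0
Block 8 (1111111): 7 ones → 1
Block 9 (0000000): 0 ones → 0
Block 10 (1111111): 7 ones → 1
Block 11 (0000000): 0 ones → 0

11110101010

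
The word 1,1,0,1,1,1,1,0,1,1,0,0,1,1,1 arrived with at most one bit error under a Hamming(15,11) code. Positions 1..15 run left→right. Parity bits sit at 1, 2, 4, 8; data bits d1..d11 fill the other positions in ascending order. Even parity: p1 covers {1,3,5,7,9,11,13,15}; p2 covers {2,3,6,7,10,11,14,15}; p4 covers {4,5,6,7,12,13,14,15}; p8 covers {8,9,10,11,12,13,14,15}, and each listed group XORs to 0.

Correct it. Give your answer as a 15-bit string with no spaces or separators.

110111101101111

s1 (pos 1,3,5,7,9,11,13,15): 1⊕0⊕1⊕1⊕1⊕0⊕1⊕1 = 0
s2 (pos 2,3,6,7,10,11,14,15): 1⊕0⊕1⊕1⊕1⊕0⊕1⊕1 = 0
s4 (pos 4,5,6,7,12,13,14,15): 1⊕1⊕1⊕1⊕0⊕1⊕1⊕1 = 1
s8 (pos 8,9,10,11,12,13,14,15): 0⊕1⊕1⊕0⊕0⊕1⊕1⊕1 = 1
Syndrome s8…s1 = 1100 → error at position 12.
Flip position 12: 110111101100111 → 110111101101111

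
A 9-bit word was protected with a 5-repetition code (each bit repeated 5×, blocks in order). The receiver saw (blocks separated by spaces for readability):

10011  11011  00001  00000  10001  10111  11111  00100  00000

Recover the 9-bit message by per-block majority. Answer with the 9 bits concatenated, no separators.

Block 1 (10011): 3 ones → 1
Block 2 (11011): 4 ones → 1
Block 3 (00001): 1 one → 0
Block 4 (00000): 0 ones → 0
Block 5 (10001): 2 ones → 0
Block 6 (10111): 4 ones → 1
Block 7 (11111): 5 ones → 1
Block 8 (00100): 1 one → 0
Block 9 (00000): 0 ones → 0

110001100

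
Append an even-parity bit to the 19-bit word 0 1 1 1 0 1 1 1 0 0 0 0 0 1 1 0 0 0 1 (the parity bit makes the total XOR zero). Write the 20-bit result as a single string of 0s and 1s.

01110111000001100011

XOR of the 19 data bits: 0⊕1⊕1⊕1⊕0⊕1⊕1⊕1⊕0⊕0⊕0⊕0⊕0⊕1⊕1⊕0⊕0⊕0⊕1 = 1
Parity bit = 1 (so all 20 bits XOR to 0).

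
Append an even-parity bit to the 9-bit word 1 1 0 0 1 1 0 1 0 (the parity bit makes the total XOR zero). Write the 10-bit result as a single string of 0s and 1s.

XOR of the 9 data bits: 1⊕1⊕0⊕0⊕1⊕1⊕0⊕1⊕0 = 1
Parity bit = 1 (so all 10 bits XOR to 0).

1100110101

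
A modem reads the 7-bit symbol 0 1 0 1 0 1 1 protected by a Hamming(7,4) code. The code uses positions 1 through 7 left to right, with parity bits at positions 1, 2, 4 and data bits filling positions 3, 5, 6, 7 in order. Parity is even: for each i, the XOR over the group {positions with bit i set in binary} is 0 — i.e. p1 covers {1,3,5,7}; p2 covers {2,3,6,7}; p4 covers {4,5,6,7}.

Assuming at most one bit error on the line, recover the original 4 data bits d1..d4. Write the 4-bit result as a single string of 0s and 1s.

0010

s1 (pos 1,3,5,7): 0⊕0⊕0⊕1 = 1
s2 (pos 2,3,6,7): 1⊕0⊕1⊕1 = 1
s4 (pos 4,5,6,7): 1⊕0⊕1⊕1 = 1
Syndrome s4…s1 = 111 → error at position 7.
Flip position 7: 0101011 → 0101010
Read data bits from positions 3,5,6,7: 0010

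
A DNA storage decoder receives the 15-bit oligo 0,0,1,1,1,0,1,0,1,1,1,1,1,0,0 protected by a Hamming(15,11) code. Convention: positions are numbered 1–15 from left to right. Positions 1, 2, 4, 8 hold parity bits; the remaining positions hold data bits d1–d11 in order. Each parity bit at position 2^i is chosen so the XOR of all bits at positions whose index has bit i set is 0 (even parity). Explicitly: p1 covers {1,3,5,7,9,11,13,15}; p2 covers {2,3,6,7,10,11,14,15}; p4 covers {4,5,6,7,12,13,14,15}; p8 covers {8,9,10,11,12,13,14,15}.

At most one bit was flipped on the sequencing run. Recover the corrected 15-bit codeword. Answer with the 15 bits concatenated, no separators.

001110101110100

s1 (pos 1,3,5,7,9,11,13,15): 0⊕1⊕1⊕1⊕1⊕1⊕1⊕0 = 0
s2 (pos 2,3,6,7,10,11,14,15): 0⊕1⊕0⊕1⊕1⊕1⊕0⊕0 = 0
s4 (pos 4,5,6,7,12,13,14,15): 1⊕1⊕0⊕1⊕1⊕1⊕0⊕0 = 1
s8 (pos 8,9,10,11,12,13,14,15): 0⊕1⊕1⊕1⊕1⊕1⊕0⊕0 = 1
Syndrome s8…s1 = 1100 → error at position 12.
Flip position 12: 001110101111100 → 001110101110100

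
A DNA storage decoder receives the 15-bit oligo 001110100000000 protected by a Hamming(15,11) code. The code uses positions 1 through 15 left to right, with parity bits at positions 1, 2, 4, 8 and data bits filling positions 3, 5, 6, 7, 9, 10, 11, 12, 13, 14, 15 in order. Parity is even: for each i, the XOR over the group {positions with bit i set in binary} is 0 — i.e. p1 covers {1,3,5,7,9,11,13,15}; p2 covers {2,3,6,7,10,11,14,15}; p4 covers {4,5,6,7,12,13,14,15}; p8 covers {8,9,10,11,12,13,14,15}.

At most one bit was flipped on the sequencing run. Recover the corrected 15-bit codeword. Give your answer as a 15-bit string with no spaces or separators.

s1 (pos 1,3,5,7,9,11,13,15): 0⊕1⊕1⊕1⊕0⊕0⊕0⊕0 = 1
s2 (pos 2,3,6,7,10,11,14,15): 0⊕1⊕0⊕1⊕0⊕0⊕0⊕0 = 0
s4 (pos 4,5,6,7,12,13,14,15): 1⊕1⊕0⊕1⊕0⊕0⊕0⊕0 = 1
s8 (pos 8,9,10,11,12,13,14,15): 0⊕0⊕0⊕0⊕0⊕0⊕0⊕0 = 0
Syndrome s8…s1 = 0101 → error at position 5.
Flip position 5: 001110100000000 → 001100100000000

001100100000000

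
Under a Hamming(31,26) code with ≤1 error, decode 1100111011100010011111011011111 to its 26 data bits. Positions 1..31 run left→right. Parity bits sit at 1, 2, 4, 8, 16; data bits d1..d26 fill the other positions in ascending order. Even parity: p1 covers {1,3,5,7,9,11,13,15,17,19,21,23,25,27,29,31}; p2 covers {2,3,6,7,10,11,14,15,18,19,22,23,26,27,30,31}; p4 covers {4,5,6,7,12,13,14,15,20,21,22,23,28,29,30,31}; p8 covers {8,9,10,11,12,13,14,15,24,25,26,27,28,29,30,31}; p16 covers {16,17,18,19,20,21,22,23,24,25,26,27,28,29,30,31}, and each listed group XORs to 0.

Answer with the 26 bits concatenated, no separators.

s1 (pos 1,3,5,7,9,11,13,15,17,19,21,23,25,27,29,31): 1⊕0⊕1⊕1⊕1⊕1⊕0⊕1⊕0⊕1⊕1⊕0⊕1⊕1⊕1⊕1 = 0
s2 (pos 2,3,6,7,10,11,14,15,18,19,22,23,26,27,30,31): 1⊕0⊕1⊕1⊕1⊕1⊕0⊕1⊕1⊕1⊕1⊕0⊕0⊕1⊕1⊕1 = 0
s4 (pos 4,5,6,7,12,13,14,15,20,21,22,23,28,29,30,31): 0⊕1⊕1⊕1⊕0⊕0⊕0⊕1⊕1⊕1⊕1⊕0⊕1⊕1⊕1⊕1 = 1
s8 (pos 8,9,10,11,12,13,14,15,24,25,26,27,28,29,30,31): 0⊕1⊕1⊕1⊕0⊕0⊕0⊕1⊕1⊕1⊕0⊕1⊕1⊕1⊕1⊕1 = 1
s16 (pos 16,17,18,19,20,21,22,23,24,25,26,27,28,29,30,31): 0⊕0⊕1⊕1⊕1⊕1⊕1⊕0⊕1⊕1⊕0⊕1⊕1⊕1⊕1⊕1 = 0
Syndrome s16…s1 = 01100 → error at position 12.
Flip position 12: 1100111011100010011111011011111 → 1100111011110010011111011011111
Read data bits from positions 3,5,6,7,9,10,11,12,13,14,15,17,18,19,20,21,22,23,24,25,26,27,28,29,30,31: 01111111001011111011011111

01111111001011111011011111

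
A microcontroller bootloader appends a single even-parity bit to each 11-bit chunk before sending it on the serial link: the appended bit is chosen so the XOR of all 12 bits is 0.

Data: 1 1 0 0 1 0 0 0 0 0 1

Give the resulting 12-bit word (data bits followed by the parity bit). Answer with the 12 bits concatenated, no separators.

XOR of the 11 data bits: 1⊕1⊕0⊕0⊕1⊕0⊕0⊕0⊕0⊕0⊕1 = 0
Parity bit = 0 (so all 12 bits XOR to 0).

110010000010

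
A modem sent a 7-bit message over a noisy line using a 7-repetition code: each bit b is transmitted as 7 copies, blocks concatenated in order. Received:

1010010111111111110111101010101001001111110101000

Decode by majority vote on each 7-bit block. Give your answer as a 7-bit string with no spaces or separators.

Block 1 (1010010): 3 ones → 0
Block 2 (1111111): 7 ones → 1
Block 3 (1111011): 6 ones → 1
Block 4 (1101010): 4 ones → 1
Block 5 (1010010): 3 ones → 0
Block 6 (0111111): 6 ones → 1
Block 7 (0101000): 2 ones → 0

0111010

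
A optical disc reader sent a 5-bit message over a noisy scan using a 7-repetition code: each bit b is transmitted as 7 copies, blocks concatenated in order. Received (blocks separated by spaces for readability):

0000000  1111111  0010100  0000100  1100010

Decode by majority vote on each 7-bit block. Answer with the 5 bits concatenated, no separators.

Block 1 (0000000): 0 ones → 0
Block 2 (1111111): 7 ones → 1
Block 3 (0010100): 2 ones → 0
Block 4 (0000100): 1 one → 0
Block 5 (1100010): 3 ones → 0

01000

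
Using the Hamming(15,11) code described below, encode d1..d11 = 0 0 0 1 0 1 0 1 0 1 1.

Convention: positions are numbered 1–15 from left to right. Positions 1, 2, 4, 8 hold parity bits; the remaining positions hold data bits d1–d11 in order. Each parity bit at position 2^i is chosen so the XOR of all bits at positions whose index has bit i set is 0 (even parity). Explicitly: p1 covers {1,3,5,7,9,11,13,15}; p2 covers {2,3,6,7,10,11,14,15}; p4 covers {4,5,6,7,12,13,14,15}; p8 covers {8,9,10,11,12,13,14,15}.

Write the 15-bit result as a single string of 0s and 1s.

Place data at non-parity positions: p1 p2 0 p4 0 0 1 p8 0 1 0 1 0 1 1
p1 (pos 1,3,5,7,9,11,13,15): XOR of data positions = 0⊕0⊕1⊕0⊕0⊕0⊕1 = 0
p2 (pos 2,3,6,7,10,11,14,15): XOR of data positions = 0⊕0⊕1⊕1⊕0⊕1⊕1 = 0
p4 (pos 4,5,6,7,12,13,14,15): XOR of data positions = 0⊕0⊕1⊕1⊕0⊕1⊕1 = 0
p8 (pos 8,9,10,11,12,13,14,15): XOR of data positions = 0⊕1⊕0⊕1⊕0⊕1⊕1 = 0
Codeword: 000000100101011

000000100101011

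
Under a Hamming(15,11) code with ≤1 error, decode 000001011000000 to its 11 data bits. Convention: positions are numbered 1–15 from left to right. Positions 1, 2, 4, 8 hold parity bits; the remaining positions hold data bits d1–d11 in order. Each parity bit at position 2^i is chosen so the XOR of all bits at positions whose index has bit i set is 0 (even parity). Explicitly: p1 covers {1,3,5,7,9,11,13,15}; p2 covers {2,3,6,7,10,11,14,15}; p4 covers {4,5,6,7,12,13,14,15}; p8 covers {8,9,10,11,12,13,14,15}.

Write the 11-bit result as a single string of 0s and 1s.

00111000000

s1 (pos 1,3,5,7,9,11,13,15): 0⊕0⊕0⊕0⊕1⊕0⊕0⊕0 = 1
s2 (pos 2,3,6,7,10,11,14,15): 0⊕0⊕1⊕0⊕0⊕0⊕0⊕0 = 1
s4 (pos 4,5,6,7,12,13,14,15): 0⊕0⊕1⊕0⊕0⊕0⊕0⊕0 = 1
s8 (pos 8,9,10,11,12,13,14,15): 1⊕1⊕0⊕0⊕0⊕0⊕0⊕0 = 0
Syndrome s8…s1 = 0111 → error at position 7.
Flip position 7: 000001011000000 → 000001111000000
Read data bits from positions 3,5,6,7,9,10,11,12,13,14,15: 00111000000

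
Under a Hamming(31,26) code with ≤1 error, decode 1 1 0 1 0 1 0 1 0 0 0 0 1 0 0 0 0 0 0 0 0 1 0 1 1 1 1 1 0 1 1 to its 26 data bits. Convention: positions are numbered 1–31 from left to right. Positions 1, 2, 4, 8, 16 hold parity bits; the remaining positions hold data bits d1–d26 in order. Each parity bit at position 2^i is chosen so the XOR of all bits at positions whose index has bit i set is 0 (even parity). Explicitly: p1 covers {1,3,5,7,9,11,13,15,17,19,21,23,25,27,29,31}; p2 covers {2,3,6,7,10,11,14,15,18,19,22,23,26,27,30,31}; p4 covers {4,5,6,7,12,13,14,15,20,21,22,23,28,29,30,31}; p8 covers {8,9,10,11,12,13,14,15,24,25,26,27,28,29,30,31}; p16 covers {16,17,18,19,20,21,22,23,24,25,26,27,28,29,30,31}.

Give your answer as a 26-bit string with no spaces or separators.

00100000101000001011111011

s1 (pos 1,3,5,7,9,11,13,15,17,19,21,23,25,27,29,31): 1⊕0⊕0⊕0⊕0⊕0⊕1⊕0⊕0⊕0⊕0⊕0⊕1⊕1⊕0⊕1 = 1
s2 (pos 2,3,6,7,10,11,14,15,18,19,22,23,26,27,30,31): 1⊕0⊕1⊕0⊕0⊕0⊕0⊕0⊕0⊕0⊕1⊕0⊕1⊕1⊕1⊕1 = 1
s4 (pos 4,5,6,7,12,13,14,15,20,21,22,23,28,29,30,31): 1⊕0⊕1⊕0⊕0⊕1⊕0⊕0⊕0⊕0⊕1⊕0⊕1⊕0⊕1⊕1 = 1
s8 (pos 8,9,10,11,12,13,14,15,24,25,26,27,28,29,30,31): 1⊕0⊕0⊕0⊕0⊕1⊕0⊕0⊕1⊕1⊕1⊕1⊕1⊕0⊕1⊕1 = 1
s16 (pos 16,17,18,19,20,21,22,23,24,25,26,27,28,29,30,31): 0⊕0⊕0⊕0⊕0⊕0⊕1⊕0⊕1⊕1⊕1⊕1⊕1⊕0⊕1⊕1 = 0
Syndrome s16…s1 = 01111 → error at position 15.
Flip position 15: 1101010100001000000001011111011 → 1101010100001010000001011111011
Read data bits from positions 3,5,6,7,9,10,11,12,13,14,15,17,18,19,20,21,22,23,24,25,26,27,28,29,30,31: 00100000101000001011111011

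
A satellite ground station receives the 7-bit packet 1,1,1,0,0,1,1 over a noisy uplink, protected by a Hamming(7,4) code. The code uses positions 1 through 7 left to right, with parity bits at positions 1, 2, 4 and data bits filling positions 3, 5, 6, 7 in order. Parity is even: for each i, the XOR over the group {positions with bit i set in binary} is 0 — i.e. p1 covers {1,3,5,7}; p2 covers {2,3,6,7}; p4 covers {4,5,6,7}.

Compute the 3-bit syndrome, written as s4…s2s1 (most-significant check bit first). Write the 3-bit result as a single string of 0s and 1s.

s1 (pos 1,3,5,7): 1⊕1⊕0⊕1 = 1
s2 (pos 2,3,6,7): 1⊕1⊕1⊕1 = 0
s4 (pos 4,5,6,7): 0⊕0⊕1⊕1 = 0
Syndrome s4…s1 = 001 → error at position 1.

001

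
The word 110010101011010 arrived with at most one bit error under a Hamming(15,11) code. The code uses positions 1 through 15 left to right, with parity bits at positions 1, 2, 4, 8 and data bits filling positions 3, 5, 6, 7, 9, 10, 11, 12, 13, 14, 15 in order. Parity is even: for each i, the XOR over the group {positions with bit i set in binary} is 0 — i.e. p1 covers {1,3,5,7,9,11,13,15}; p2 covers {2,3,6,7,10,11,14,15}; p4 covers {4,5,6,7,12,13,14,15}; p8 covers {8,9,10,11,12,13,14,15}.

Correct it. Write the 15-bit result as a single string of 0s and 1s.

010010101011010

s1 (pos 1,3,5,7,9,11,13,15): 1⊕0⊕1⊕1⊕1⊕1⊕0⊕0 = 1
s2 (pos 2,3,6,7,10,11,14,15): 1⊕0⊕0⊕1⊕0⊕1⊕1⊕0 = 0
s4 (pos 4,5,6,7,12,13,14,15): 0⊕1⊕0⊕1⊕1⊕0⊕1⊕0 = 0
s8 (pos 8,9,10,11,12,13,14,15): 0⊕1⊕0⊕1⊕1⊕0⊕1⊕0 = 0
Syndrome s8…s1 = 0001 → error at position 1.
Flip position 1: 110010101011010 → 010010101011010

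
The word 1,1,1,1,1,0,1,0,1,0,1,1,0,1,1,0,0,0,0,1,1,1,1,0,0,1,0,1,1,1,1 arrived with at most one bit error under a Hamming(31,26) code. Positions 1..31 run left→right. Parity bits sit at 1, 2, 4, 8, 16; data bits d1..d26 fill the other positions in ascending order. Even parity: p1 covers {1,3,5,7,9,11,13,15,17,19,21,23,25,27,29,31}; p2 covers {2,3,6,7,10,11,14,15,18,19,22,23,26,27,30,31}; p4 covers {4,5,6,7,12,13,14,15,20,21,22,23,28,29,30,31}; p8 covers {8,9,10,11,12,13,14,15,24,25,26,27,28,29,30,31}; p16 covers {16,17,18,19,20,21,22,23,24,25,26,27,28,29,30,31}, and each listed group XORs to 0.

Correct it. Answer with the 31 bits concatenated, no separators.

s1 (pos 1,3,5,7,9,11,13,15,17,19,21,23,25,27,29,31): 1⊕1⊕1⊕1⊕1⊕1⊕0⊕1⊕0⊕0⊕1⊕1⊕0⊕0⊕1⊕1 = 1
s2 (pos 2,3,6,7,10,11,14,15,18,19,22,23,26,27,30,31): 1⊕1⊕0⊕1⊕0⊕1⊕1⊕1⊕0⊕0⊕1⊕1⊕1⊕0⊕1⊕1 = 1
s4 (pos 4,5,6,7,12,13,14,15,20,21,22,23,28,29,30,31): 1⊕1⊕0⊕1⊕1⊕0⊕1⊕1⊕1⊕1⊕1⊕1⊕1⊕1⊕1⊕1 = 0
s8 (pos 8,9,10,11,12,13,14,15,24,25,26,27,28,29,30,31): 0⊕1⊕0⊕1⊕1⊕0⊕1⊕1⊕0⊕0⊕1⊕0⊕1⊕1⊕1⊕1 = 0
s16 (pos 16,17,18,19,20,21,22,23,24,25,26,27,28,29,30,31): 0⊕0⊕0⊕0⊕1⊕1⊕1⊕1⊕0⊕0⊕1⊕0⊕1⊕1⊕1⊕1 = 1
Syndrome s16…s1 = 10011 → error at position 19.
Flip position 19: 1111101010110110000111100101111 → 1111101010110110001111100101111

1111101010110110001111100101111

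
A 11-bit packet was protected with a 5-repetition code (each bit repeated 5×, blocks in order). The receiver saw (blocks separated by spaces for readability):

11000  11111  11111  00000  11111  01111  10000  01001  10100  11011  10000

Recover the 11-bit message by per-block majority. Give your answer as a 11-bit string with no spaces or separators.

Block 1 (11000): 2 ones → 0
Block 2 (11111): 5 ones → 1
Block 3 (11111): 5 ones → 1
Block 4 (00000): 0 ones → 0
Block 5 (11111): 5 ones → 1
Block 6 (01111): 4 ones → 1
Block 7 (10000): 1 one → 0
Block 8 (01001): 2 ones → 0
Block 9 (10100): 2 ones → 0
Block 10 (11011): 4 ones → 1
Block 11 (10000): 1 one → 0

01101100010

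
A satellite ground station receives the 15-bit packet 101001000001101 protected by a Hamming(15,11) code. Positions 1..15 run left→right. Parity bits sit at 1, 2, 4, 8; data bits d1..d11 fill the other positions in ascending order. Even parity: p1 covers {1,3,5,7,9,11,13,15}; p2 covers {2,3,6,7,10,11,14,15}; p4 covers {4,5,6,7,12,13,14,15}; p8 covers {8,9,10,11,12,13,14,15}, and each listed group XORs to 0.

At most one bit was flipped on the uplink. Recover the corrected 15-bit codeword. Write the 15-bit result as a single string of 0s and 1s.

s1 (pos 1,3,5,7,9,11,13,15): 1⊕1⊕0⊕0⊕0⊕0⊕1⊕1 = 0
s2 (pos 2,3,6,7,10,11,14,15): 0⊕1⊕1⊕0⊕0⊕0⊕0⊕1 = 1
s4 (pos 4,5,6,7,12,13,14,15): 0⊕0⊕1⊕0⊕1⊕1⊕0⊕1 = 0
s8 (pos 8,9,10,11,12,13,14,15): 0⊕0⊕0⊕0⊕1⊕1⊕0⊕1 = 1
Syndrome s8…s1 = 1010 → error at position 10.
Flip position 10: 101001000001101 → 101001000101101

101001000101101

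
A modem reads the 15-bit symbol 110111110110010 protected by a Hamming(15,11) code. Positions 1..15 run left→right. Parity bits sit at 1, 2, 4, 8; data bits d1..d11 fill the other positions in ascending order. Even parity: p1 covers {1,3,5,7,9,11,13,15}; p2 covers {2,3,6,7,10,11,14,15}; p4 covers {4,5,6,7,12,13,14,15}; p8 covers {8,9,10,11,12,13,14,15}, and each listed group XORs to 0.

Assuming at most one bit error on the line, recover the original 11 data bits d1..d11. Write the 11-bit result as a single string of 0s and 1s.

01110110010

s1 (pos 1,3,5,7,9,11,13,15): 1⊕0⊕1⊕1⊕0⊕1⊕0⊕0 = 0
s2 (pos 2,3,6,7,10,11,14,15): 1⊕0⊕1⊕1⊕1⊕1⊕1⊕0 = 0
s4 (pos 4,5,6,7,12,13,14,15): 1⊕1⊕1⊕1⊕0⊕0⊕1⊕0 = 1
s8 (pos 8,9,10,11,12,13,14,15): 1⊕0⊕1⊕1⊕0⊕0⊕1⊕0 = 0
Syndrome s8…s1 = 0100 → error at position 4.
Flip position 4: 110111110110010 → 110011110110010
Read data bits from positions 3,5,6,7,9,10,11,12,13,14,15: 01110110010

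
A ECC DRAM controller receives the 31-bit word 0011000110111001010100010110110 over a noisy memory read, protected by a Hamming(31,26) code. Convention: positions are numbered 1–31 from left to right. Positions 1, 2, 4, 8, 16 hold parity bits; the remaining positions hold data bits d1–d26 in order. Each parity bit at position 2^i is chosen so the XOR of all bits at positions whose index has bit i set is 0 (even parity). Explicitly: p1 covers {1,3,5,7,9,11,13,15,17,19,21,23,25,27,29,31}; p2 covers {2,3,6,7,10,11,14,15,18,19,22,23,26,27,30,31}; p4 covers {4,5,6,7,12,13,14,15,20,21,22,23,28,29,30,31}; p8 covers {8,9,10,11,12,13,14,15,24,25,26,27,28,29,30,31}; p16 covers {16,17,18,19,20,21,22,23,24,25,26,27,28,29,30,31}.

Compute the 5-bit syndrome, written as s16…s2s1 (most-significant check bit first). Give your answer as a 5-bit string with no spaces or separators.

00000

s1 (pos 1,3,5,7,9,11,13,15,17,19,21,23,25,27,29,31): 0⊕1⊕0⊕0⊕1⊕1⊕1⊕0⊕0⊕0⊕0⊕0⊕0⊕1⊕1⊕0 = 0
s2 (pos 2,3,6,7,10,11,14,15,18,19,22,23,26,27,30,31): 0⊕1⊕0⊕0⊕0⊕1⊕0⊕0⊕1⊕0⊕0⊕0⊕1⊕1⊕1⊕0 = 0
s4 (pos 4,5,6,7,12,13,14,15,20,21,22,23,28,29,30,31): 1⊕0⊕0⊕0⊕1⊕1⊕0⊕0⊕1⊕0⊕0⊕0⊕0⊕1⊕1⊕0 = 0
s8 (pos 8,9,10,11,12,13,14,15,24,25,26,27,28,29,30,31): 1⊕1⊕0⊕1⊕1⊕1⊕0⊕0⊕1⊕0⊕1⊕1⊕0⊕1⊕1⊕0 = 0
s16 (pos 16,17,18,19,20,21,22,23,24,25,26,27,28,29,30,31): 1⊕0⊕1⊕0⊕1⊕0⊕0⊕0⊕1⊕0⊕1⊕1⊕0⊕1⊕1⊕0 = 0
Syndrome s16…s1 = 00000 → no error.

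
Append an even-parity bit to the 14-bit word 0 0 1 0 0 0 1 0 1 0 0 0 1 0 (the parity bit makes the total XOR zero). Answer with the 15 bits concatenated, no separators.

XOR of the 14 data bits: 0⊕0⊕1⊕0⊕0⊕0⊕1⊕0⊕1⊕0⊕0⊕0⊕1⊕0 = 0
Parity bit = 0 (so all 15 bits XOR to 0).

001000101000100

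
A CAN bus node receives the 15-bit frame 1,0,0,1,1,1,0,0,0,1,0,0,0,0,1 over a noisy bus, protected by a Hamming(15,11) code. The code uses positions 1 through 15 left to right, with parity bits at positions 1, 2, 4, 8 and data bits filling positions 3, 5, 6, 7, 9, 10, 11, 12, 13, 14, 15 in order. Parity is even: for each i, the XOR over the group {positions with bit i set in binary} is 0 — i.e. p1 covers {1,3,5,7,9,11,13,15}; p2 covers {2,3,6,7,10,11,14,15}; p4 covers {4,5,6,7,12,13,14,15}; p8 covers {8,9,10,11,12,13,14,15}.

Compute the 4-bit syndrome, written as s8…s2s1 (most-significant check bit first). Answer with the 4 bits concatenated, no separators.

0011

s1 (pos 1,3,5,7,9,11,13,15): 1⊕0⊕1⊕0⊕0⊕0⊕0⊕1 = 1
s2 (pos 2,3,6,7,10,11,14,15): 0⊕0⊕1⊕0⊕1⊕0⊕0⊕1 = 1
s4 (pos 4,5,6,7,12,13,14,15): 1⊕1⊕1⊕0⊕0⊕0⊕0⊕1 = 0
s8 (pos 8,9,10,11,12,13,14,15): 0⊕0⊕1⊕0⊕0⊕0⊕0⊕1 = 0
Syndrome s8…s1 = 0011 → error at position 3.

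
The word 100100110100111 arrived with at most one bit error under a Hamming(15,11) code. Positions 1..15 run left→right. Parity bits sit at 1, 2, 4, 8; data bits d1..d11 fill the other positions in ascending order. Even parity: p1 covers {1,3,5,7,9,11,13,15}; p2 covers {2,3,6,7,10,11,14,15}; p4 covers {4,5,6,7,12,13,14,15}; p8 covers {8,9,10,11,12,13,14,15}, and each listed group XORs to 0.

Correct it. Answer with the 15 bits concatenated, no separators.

100100110101111

s1 (pos 1,3,5,7,9,11,13,15): 1⊕0⊕0⊕1⊕0⊕0⊕1⊕1 = 0
s2 (pos 2,3,6,7,10,11,14,15): 0⊕0⊕0⊕1⊕1⊕0⊕1⊕1 = 0
s4 (pos 4,5,6,7,12,13,14,15): 1⊕0⊕0⊕1⊕0⊕1⊕1⊕1 = 1
s8 (pos 8,9,10,11,12,13,14,15): 1⊕0⊕1⊕0⊕0⊕1⊕1⊕1 = 1
Syndrome s8…s1 = 1100 → error at position 12.
Flip position 12: 100100110100111 → 100100110101111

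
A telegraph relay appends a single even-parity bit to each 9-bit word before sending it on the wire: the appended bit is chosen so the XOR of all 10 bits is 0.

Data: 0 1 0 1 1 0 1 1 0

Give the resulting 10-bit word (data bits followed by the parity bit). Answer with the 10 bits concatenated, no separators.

0101101101

XOR of the 9 data bits: 0⊕1⊕0⊕1⊕1⊕0⊕1⊕1⊕0 = 1
Parity bit = 1 (so all 10 bits XOR to 0).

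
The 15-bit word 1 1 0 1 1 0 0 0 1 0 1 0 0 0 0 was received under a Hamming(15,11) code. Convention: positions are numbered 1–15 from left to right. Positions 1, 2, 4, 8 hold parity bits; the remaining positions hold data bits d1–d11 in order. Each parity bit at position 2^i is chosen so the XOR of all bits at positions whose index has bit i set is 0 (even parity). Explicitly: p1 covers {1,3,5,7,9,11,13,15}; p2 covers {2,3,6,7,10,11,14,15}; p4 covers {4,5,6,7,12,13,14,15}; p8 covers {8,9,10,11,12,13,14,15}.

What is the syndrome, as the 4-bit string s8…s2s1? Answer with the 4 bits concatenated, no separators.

s1 (pos 1,3,5,7,9,11,13,15): 1⊕0⊕1⊕0⊕1⊕1⊕0⊕0 = 0
s2 (pos 2,3,6,7,10,11,14,15): 1⊕0⊕0⊕0⊕0⊕1⊕0⊕0 = 0
s4 (pos 4,5,6,7,12,13,14,15): 1⊕1⊕0⊕0⊕0⊕0⊕0⊕0 = 0
s8 (pos 8,9,10,11,12,13,14,15): 0⊕1⊕0⊕1⊕0⊕0⊕0⊕0 = 0
Syndrome s8…s1 = 0000 → no error.

0000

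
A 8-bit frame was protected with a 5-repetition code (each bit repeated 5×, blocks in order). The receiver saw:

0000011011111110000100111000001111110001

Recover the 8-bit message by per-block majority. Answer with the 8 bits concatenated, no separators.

01101010

Block 1 (00000): 0 ones → 0
Block 2 (11011): 4 ones → 1
Block 3 (11111): 5 ones → 1
Block 4 (00001): 1 one → 0
Block 5 (00111): 3 ones → 1
Block 6 (00000): 0 ones → 0
Block 7 (11111): 5 ones → 1
Block 8 (10001): 2 ones → 0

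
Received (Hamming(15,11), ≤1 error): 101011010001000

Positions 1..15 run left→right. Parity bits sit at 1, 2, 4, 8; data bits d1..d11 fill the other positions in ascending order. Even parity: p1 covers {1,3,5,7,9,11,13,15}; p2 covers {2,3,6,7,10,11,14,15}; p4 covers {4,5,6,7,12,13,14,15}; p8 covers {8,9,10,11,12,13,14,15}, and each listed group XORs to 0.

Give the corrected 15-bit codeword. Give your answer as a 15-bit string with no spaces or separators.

s1 (pos 1,3,5,7,9,11,13,15): 1⊕1⊕1⊕0⊕0⊕0⊕0⊕0 = 1
s2 (pos 2,3,6,7,10,11,14,15): 0⊕1⊕1⊕0⊕0⊕0⊕0⊕0 = 0
s4 (pos 4,5,6,7,12,13,14,15): 0⊕1⊕1⊕0⊕1⊕0⊕0⊕0 = 1
s8 (pos 8,9,10,11,12,13,14,15): 1⊕0⊕0⊕0⊕1⊕0⊕0⊕0 = 0
Syndrome s8…s1 = 0101 → error at position 5.
Flip position 5: 101011010001000 → 101001010001000

101001010001000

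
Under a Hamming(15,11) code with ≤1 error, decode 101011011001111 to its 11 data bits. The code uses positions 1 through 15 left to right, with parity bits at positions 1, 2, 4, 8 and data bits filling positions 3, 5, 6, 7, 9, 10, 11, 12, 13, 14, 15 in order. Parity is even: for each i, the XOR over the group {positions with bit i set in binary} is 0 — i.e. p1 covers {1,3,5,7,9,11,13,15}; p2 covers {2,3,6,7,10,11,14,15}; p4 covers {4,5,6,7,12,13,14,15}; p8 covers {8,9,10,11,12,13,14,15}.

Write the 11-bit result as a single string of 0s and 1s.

11101001111

s1 (pos 1,3,5,7,9,11,13,15): 1⊕1⊕1⊕0⊕1⊕0⊕1⊕1 = 0
s2 (pos 2,3,6,7,10,11,14,15): 0⊕1⊕1⊕0⊕0⊕0⊕1⊕1 = 0
s4 (pos 4,5,6,7,12,13,14,15): 0⊕1⊕1⊕0⊕1⊕1⊕1⊕1 = 0
s8 (pos 8,9,10,11,12,13,14,15): 1⊕1⊕0⊕0⊕1⊕1⊕1⊕1 = 0
Syndrome s8…s1 = 0000 → no error.
Read data bits from positions 3,5,6,7,9,10,11,12,13,14,15: 11101001111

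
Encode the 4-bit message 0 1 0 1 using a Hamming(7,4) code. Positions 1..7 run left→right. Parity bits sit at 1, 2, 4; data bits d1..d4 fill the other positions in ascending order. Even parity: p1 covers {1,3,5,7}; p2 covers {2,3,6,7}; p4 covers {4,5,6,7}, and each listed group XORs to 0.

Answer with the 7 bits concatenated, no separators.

0100101

Place data at non-parity positions: p1 p2 0 p4 1 0 1
p1 (pos 1,3,5,7): XOR of data positions = 0⊕1⊕1 = 0
p2 (pos 2,3,6,7): XOR of data positions = 0⊕0⊕1 = 1
p4 (pos 4,5,6,7): XOR of data positions = 1⊕0⊕1 = 0
Codeword: 0100101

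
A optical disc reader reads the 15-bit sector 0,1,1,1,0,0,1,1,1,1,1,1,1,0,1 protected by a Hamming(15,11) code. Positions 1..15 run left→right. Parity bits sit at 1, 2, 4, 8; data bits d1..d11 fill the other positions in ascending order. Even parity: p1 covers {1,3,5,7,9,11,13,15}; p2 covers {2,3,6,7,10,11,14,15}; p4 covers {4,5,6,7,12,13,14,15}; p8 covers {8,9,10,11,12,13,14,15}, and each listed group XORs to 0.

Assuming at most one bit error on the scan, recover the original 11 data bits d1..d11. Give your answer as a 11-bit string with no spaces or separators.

10011110101

s1 (pos 1,3,5,7,9,11,13,15): 0⊕1⊕0⊕1⊕1⊕1⊕1⊕1 = 0
s2 (pos 2,3,6,7,10,11,14,15): 1⊕1⊕0⊕1⊕1⊕1⊕0⊕1 = 0
s4 (pos 4,5,6,7,12,13,14,15): 1⊕0⊕0⊕1⊕1⊕1⊕0⊕1 = 1
s8 (pos 8,9,10,11,12,13,14,15): 1⊕1⊕1⊕1⊕1⊕1⊕0⊕1 = 1
Syndrome s8…s1 = 1100 → error at position 12.
Flip position 12: 011100111111101 → 011100111110101
Read data bits from positions 3,5,6,7,9,10,11,12,13,14,15: 10011110101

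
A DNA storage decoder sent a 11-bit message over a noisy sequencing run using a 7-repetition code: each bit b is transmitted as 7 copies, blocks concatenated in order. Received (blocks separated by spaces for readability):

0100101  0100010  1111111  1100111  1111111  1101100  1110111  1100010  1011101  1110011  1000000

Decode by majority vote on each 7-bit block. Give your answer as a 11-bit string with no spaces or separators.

Block 1 (0100101): 3 ones → 0
Block 2 (0100010): 2 ones → 0
Block 3 (1111111): 7 ones → 1
Block 4 (1100111): 5 ones → 1
Block 5 (1111111): 7 ones → 1
Block 6 (1101100): 4 ones → 1
Block 7 (1110111): 6 ones → 1
Block 8 (1100010): 3 ones → 0
Block 9 (1011101): 5 ones → 1
Block 10 (1110011): 5 ones → 1
Block 11 (1000000): 1 one → 0

00111110110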